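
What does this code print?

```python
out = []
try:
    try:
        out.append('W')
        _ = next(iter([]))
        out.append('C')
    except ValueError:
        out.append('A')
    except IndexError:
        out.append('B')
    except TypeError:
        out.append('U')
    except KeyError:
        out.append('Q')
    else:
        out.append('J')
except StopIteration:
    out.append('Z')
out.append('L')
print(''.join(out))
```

Execution trace: 'W' (try body) → 'Z' (outer except StopIteration) → 'L' (after the try/except). Output: WZL

Answer: WZL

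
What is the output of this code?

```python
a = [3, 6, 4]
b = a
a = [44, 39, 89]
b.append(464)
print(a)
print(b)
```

Key concept: rebinding vs mutation: a is rebound to a new list, b still points at the original.
Step by step:
`a = [3, 6, 4]` → a = [3, 6, 4]
`b = a` → b = [3, 6, 4] (same object as a)
`a = [44, 39, 89]` → a = [44, 39, 89]
`b.append(464)` → b = [3, 6, 4, 464]
`print(a)` → prints [44, 39, 89]
`print(b)` → prints [3, 6, 4, 464]

Answer:
[44, 39, 89]
[3, 6, 4, 464]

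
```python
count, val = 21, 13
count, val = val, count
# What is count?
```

Trace:
`count, val = 21, 13` → count = 21; val = 13
`count, val = val, count` → count = 13; val = 21
So count = 13

Answer: 13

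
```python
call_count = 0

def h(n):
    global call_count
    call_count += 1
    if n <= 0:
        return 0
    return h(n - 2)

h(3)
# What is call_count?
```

Linear recursion stepping by 2: 3 calls from n=3 down to ≤0.

Answer: 3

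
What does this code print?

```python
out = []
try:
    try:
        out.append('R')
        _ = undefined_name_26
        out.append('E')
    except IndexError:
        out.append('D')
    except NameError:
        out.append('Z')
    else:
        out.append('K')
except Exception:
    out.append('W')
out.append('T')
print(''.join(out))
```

Execution trace: 'R' (inner try body) → 'Z' (inner except NameError) → 'T' (after the try/except). Output: RZT

Answer: RZT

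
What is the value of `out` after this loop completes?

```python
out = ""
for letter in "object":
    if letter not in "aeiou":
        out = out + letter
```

Remove vowels from 'object'
`out` takes the values: "" → "b" → "bj" → "bjc" → "bjct"

Answer: "bjct"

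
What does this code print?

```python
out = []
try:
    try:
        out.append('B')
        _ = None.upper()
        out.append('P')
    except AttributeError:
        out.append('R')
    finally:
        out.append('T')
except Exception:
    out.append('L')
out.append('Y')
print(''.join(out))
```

Execution trace: 'B' (inner try body) → 'R' (inner except AttributeError) → 'T' (inner finally) → 'Y' (after the try/except). Output: BRTY

Answer: BRTY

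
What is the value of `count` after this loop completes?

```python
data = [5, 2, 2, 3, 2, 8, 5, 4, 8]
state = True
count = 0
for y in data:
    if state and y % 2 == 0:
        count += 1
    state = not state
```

Count even values at even positions
`count` takes the values: 0 → 1 → 2 → 3

Answer: 3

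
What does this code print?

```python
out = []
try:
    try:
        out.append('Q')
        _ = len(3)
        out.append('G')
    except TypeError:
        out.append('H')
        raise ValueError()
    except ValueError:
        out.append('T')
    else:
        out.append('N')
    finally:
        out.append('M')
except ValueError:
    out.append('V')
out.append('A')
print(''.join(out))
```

Execution trace: 'Q' (try body) → 'H' (except TypeError) → 'M' (finally) → 'V' (outer except ValueError) → 'A' (after the try/except). Output: QHMVA

Answer: QHMVA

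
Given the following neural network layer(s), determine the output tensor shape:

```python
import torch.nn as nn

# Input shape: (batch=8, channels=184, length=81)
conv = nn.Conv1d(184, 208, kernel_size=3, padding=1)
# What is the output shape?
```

Input: (8, 184, 81) -> Output: (8, 208, 81)

Answer: (8, 208, 81)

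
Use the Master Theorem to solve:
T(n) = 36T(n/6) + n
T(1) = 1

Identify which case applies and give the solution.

a=36, b=6, f(n)=n. log_6(36) = 2. Since c=1 < 2, Case 1 applies: T(n) = Θ(n^log_b(a)) = O(n^2).

Answer: O(n^2) - Case 1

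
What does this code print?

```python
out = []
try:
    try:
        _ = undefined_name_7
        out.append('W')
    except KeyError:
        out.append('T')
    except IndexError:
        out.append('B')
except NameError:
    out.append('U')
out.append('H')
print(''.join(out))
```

Execution trace: 'U' (outer except NameError) → 'H' (after the try/except). Output: UH

Answer: UH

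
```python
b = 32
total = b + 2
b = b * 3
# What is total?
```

Trace:
`b = 32` → b = 32
`total = b + 2` → total = 34
`b = b * 3` → b = 96
So total = 34

Answer: 34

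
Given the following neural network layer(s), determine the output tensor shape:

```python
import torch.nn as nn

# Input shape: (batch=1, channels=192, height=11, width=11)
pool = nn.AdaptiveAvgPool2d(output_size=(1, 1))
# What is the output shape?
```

Input: (1, 192, 11, 11) -> Output: (1, 192, 1, 1)

Answer: (1, 192, 1, 1)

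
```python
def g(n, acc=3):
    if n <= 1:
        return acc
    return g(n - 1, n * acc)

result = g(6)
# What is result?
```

Accumulator trace (n, acc): (6, 3) -> (5, 18) -> (4, 90) -> (3, 360) -> (2, 1080) -> (1, 2160) -> return 2160

Answer: 2160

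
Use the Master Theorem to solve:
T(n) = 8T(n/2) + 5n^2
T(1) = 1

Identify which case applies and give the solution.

a=8, b=2, f(n)=5n^2. log_2(8) = 3. Since c=2 < 3, Case 1 applies: T(n) = Θ(n^log_b(a)) = O(n^3).

Answer: O(n^3) - Case 1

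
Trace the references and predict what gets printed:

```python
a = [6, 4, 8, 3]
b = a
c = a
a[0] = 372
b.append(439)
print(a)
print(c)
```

Key concept: multiple aliases.
Step by step:
`a = [6, 4, 8, 3]` → a = [6, 4, 8, 3]
`b = a` → b = [6, 4, 8, 3] (same object as a)
`c = a` → c = [6, 4, 8, 3] (same object as a, b)
`a[0] = 372` → a = [372, 4, 8, 3] (same object as b, c); b = [372, 4, 8, 3] (same object as a, c); c = [372, 4, 8, 3] (same object as a, b)
`b.append(439)` → a = [372, 4, 8, 3, 439] (same object as b, c); b = [372, 4, 8, 3, 439] (same object as a, c); c = [372, 4, 8, 3, 439] (same object as a, b)
`print(a)` → prints [372, 4, 8, 3, 439]
`print(c)` → prints [372, 4, 8, 3, 439]

Answer:
[372, 4, 8, 3, 439]
[372, 4, 8, 3, 439]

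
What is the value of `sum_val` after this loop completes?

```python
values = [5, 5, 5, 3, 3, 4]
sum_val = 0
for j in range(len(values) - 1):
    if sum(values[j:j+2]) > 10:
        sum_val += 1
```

Count windows with sum > 10
`sum_val` takes the values: 0

Answer: 0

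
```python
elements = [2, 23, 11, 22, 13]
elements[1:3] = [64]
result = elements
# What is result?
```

Trace:
`elements = [2, 23, 11, 22, 13]` → elements = [2, 23, 11, 22, 13]
`elements[1:3] = [64]` → elements = [2, 64, 22, 13]
`result = elements` → result = [2, 64, 22, 13]
So result = [2, 64, 22, 13]

Answer: [2, 64, 22, 13]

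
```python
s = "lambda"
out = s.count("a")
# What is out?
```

Trace:
`s = "lambda"` → s = 'lambda'
`out = s.count("a")` → out = 2
So out = 2

Answer: 2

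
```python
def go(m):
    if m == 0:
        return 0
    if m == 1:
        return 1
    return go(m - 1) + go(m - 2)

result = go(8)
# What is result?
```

Build up from base cases: go(0)=0, go(1)=1, go(2)=1, go(3)=2, go(4)=3, go(5)=5, go(6)=8, ..., go(8)=21

Answer: 21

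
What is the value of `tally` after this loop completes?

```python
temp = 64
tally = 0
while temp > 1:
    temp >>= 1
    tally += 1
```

Count right shifts until 1
`tally` takes the values: 0 → 1 → 2 → 3 → 4 → 5 → 6

Answer: 6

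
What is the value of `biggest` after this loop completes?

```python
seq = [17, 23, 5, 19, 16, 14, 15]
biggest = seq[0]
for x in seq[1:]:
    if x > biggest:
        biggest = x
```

Maximum of [17, 23, 5, 19, 16, 14, 15]
`biggest` takes the values: 17 → 23

Answer: 23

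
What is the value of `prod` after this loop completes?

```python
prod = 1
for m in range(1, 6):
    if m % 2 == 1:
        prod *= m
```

Product of odd numbers 1 to 5
`prod` takes the values: 1 → 3 → 15

Answer: 15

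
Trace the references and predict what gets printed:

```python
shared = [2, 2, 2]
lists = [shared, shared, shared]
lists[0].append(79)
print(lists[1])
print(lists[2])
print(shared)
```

Key concept: list of same reference.
Step by step:
`shared = [2, 2, 2]` → shared = [2, 2, 2]
`lists = [shared, shared, shared]` → lists = [[2, 2, 2], [2, 2, 2], [2, 2, 2]]
`lists[0].append(79)` → shared = [2, 2, 2, 79]; lists = [[2, 2, 2, 79], [2, 2, 2, 79], [2, 2, 2, 79]]
`print(lists[1])` → prints [2, 2, 2, 79]
`print(lists[2])` → prints [2, 2, 2, 79]
`print(shared)` → prints [2, 2, 2, 79]

Answer:
[2, 2, 2, 79]
[2, 2, 2, 79]
[2, 2, 2, 79]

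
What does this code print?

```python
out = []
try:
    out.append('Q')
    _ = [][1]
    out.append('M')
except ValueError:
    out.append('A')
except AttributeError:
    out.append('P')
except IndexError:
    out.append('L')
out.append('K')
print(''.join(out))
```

Execution trace: 'Q' (try body) → 'L' (except IndexError) → 'K' (after the try/except). Output: QLK

Answer: QLK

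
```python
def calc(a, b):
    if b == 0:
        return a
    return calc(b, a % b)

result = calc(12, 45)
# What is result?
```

calc(12, 45) -> calc(45, 12) -> calc(12, 9) -> calc(9, 3) -> calc(3, 0) -> 3

Answer: 3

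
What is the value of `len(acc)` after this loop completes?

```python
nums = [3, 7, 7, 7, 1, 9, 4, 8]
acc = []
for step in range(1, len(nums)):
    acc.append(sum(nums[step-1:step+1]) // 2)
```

Number of 2-element averages
`acc` takes the values: [] → [5] → [5, 7] → [5, 7, 7] → [5, 7, 7, 4] → [5, 7, 7, 4, 5] → [5, 7, 7, 4, 5, 6] → [5, 7, 7, 4, 5, 6, 6]
So `len(acc)` = 7

Answer: 7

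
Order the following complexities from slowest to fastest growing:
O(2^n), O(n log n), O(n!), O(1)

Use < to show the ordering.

Ordered by growth rate: O(1) < O(n log n) < O(2^n) < O(n!)

Answer: O(1) < O(n log n) < O(2^n) < O(n!)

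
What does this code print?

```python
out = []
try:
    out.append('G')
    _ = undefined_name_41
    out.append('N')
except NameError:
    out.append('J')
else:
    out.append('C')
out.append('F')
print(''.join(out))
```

Execution trace: 'G' (try body) → 'J' (except NameError) → 'F' (after the try/except). Output: GJF

Answer: GJF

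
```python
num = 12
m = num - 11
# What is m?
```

Trace:
`num = 12` → num = 12
`m = num - 11` → m = 1
So m = 1

Answer: 1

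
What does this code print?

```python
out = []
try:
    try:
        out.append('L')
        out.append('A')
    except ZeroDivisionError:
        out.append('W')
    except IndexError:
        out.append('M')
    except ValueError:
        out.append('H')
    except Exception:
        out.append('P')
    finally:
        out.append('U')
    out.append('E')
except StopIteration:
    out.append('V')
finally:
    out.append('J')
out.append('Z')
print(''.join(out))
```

Execution trace: 'L' (inner try body) → 'A' (inner try body, no exception) → 'U' (inner finally) → 'E' (try body, no exception) → 'J' (finally) → 'Z' (after the try/except). Output: LAUEJZ

Answer: LAUEJZ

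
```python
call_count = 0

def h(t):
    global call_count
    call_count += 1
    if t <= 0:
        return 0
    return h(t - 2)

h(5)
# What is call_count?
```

Linear recursion stepping by 2: 4 calls from t=5 down to ≤0.

Answer: 4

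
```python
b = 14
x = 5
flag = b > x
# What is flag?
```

Trace:
`b = 14` → b = 14
`x = 5` → x = 5
`flag = b > x` → flag = True
So flag = True

Answer: True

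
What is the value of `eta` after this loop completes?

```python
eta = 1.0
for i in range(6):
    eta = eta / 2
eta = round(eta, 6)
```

Halving LR 6 times: 1 / 2^6
`eta` takes the values: 1.0 → 0.5 → 0.25 → 0.125 → 0.0625 → 0.03125 → 0.015625

Answer: 0.015625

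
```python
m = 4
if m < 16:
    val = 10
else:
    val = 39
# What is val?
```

Trace:
`m = 4` → m = 4
`if m < 16: ...` → m < 16 is True → val = 10
So val = 10

Answer: 10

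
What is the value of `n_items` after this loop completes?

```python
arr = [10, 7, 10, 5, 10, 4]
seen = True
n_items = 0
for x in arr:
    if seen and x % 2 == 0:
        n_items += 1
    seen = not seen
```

Count even values at even positions
`n_items` takes the values: 0 → 1 → 2 → 3

Answer: 3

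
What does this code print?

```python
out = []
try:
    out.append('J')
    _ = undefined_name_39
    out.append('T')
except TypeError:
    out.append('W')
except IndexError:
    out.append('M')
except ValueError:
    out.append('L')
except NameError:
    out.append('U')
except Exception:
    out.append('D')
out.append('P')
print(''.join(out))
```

Execution trace: 'J' (try body) → 'U' (except NameError) → 'P' (after the try/except). Output: JUP

Answer: JUP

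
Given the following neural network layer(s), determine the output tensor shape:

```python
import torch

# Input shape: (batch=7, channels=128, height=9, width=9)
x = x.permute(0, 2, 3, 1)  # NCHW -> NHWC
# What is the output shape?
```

Input: (7, 128, 9, 9) -> Output: (7, 9, 9, 128)

Answer: (7, 9, 9, 128)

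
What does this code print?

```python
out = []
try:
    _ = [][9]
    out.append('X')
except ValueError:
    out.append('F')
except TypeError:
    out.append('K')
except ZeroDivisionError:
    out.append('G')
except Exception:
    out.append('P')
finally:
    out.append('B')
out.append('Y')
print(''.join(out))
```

Execution trace: 'P' (except Exception) → 'B' (finally) → 'Y' (after the try/except). Output: PBY

Answer: PBY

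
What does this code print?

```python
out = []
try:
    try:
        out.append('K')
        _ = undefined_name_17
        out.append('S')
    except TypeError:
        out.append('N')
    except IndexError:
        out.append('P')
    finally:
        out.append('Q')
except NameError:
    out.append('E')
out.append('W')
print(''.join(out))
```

Execution trace: 'K' (try body) → 'Q' (finally) → 'E' (outer except NameError) → 'W' (after the try/except). Output: KQEW

Answer: KQEW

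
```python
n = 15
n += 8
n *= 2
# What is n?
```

Trace:
`n = 15` → n = 15
`n += 8` → n = 23
`n *= 2` → n = 46
So n = 46

Answer: 46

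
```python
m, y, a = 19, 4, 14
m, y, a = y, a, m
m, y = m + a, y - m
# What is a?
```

Trace:
`m, y, a = 19, 4, 14` → m = 19; y = 4; a = 14
`m, y, a = y, a, m` → m = 4; y = 14; a = 19
`m, y = m + a, y - m` → m = 23; y = 10
So a = 19

Answer: 19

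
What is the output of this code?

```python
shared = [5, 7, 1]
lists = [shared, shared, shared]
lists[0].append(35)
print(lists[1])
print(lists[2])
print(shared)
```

Key concept: list of same reference.
Step by step:
`shared = [5, 7, 1]` → shared = [5, 7, 1]
`lists = [shared, shared, shared]` → lists = [[5, 7, 1], [5, 7, 1], [5, 7, 1]]
`lists[0].append(35)` → shared = [5, 7, 1, 35]; lists = [[5, 7, 1, 35], [5, 7, 1, 35], [5, 7, 1, 35]]
`print(lists[1])` → prints [5, 7, 1, 35]
`print(lists[2])` → prints [5, 7, 1, 35]
`print(shared)` → prints [5, 7, 1, 35]

Answer:
[5, 7, 1, 35]
[5, 7, 1, 35]
[5, 7, 1, 35]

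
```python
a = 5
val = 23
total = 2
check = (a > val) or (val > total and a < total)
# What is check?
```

Trace:
`a = 5` → a = 5
`val = 23` → val = 23
`total = 2` → total = 2
`check = (a > val) or (val > total and a < total)` → check = False
So check = False

Answer: False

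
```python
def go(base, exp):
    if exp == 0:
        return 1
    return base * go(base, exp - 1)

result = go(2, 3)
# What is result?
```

go(2, 3) = 2 * 2 * 2 = 8

Answer: 8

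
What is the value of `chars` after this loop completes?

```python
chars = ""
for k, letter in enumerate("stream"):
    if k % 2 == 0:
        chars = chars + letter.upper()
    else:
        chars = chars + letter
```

Uppercase even positions in 'stream'
`chars` takes the values: "" → "S" → "St" → "StR" → "StRe" → "StReA" → "StReAm"

Answer: "StReAm"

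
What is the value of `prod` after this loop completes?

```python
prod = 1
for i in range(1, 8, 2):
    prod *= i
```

Product of 1, 3, 5, ... up to 7
`prod` takes the values: 1 → 3 → 15 → 105

Answer: 105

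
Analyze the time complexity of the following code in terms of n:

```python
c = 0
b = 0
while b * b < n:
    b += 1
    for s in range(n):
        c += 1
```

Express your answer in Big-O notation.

Each loop level contributes: √n × n. Multiplying the contributions gives O(n√n).

Answer: O(n√n)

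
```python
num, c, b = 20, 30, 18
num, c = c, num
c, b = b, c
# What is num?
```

Trace:
`num, c, b = 20, 30, 18` → num = 20; c = 30; b = 18
`num, c = c, num` → num = 30; c = 20
`c, b = b, c` → c = 18; b = 20
So num = 30

Answer: 30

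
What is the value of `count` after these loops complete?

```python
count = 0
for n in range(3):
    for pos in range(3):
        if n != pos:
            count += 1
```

3² - 3 (exclude diagonal)
`count` takes the values: 0 → 1 → 2 → 3 → 4 → 5 → 6

Answer: 6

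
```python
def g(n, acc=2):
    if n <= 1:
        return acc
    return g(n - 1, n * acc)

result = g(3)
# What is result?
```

Accumulator trace (n, acc): (3, 2) -> (2, 6) -> (1, 12) -> return 12

Answer: 12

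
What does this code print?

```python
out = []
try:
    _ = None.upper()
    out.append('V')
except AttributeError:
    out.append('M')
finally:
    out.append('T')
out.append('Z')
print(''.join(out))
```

Execution trace: 'M' (except AttributeError) → 'T' (finally) → 'Z' (after the try/except). Output: MTZ

Answer: MTZ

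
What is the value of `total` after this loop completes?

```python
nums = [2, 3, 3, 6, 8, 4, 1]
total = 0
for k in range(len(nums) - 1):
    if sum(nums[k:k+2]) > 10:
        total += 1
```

Count windows with sum > 10
`total` takes the values: 0 → 1 → 2

Answer: 2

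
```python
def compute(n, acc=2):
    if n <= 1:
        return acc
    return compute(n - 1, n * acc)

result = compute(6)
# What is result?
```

Accumulator trace (n, acc): (6, 2) -> (5, 12) -> (4, 60) -> (3, 240) -> (2, 720) -> (1, 1440) -> return 1440

Answer: 1440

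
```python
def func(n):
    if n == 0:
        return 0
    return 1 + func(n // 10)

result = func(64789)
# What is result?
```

Count of digits of 64789: 5

Answer: 5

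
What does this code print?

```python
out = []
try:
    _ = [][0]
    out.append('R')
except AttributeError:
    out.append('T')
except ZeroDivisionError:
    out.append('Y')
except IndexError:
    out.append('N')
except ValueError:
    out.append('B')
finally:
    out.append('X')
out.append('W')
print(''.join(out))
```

Execution trace: 'N' (except IndexError) → 'X' (finally) → 'W' (after the try/except). Output: NXW

Answer: NXW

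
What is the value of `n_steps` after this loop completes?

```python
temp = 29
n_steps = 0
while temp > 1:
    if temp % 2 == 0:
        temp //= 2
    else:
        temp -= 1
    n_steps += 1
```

Steps to reduce 29 to 1
`n_steps` takes the values: 0 → 1 → 2 → 3 → 4 → 5 → 6 → 7

Answer: 7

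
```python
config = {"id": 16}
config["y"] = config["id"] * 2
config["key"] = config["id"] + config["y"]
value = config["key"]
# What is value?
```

Trace:
`config = {"id": 16}` → config = {'id': 16}
`config["y"] = config["id"] * 2` → config = {'id': 16, 'y': 32}
`config["key"] = config["id"] + config["y"]` → config = {'id': 16, 'y': 32, 'key': 48}
`value = config["key"]` → value = 48
So value = 48

Answer: 48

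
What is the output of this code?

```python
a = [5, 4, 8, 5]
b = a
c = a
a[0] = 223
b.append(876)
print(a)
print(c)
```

Key concept: multiple aliases.
Step by step:
`a = [5, 4, 8, 5]` → a = [5, 4, 8, 5]
`b = a` → b = [5, 4, 8, 5] (same object as a)
`c = a` → c = [5, 4, 8, 5] (same object as a, b)
`a[0] = 223` → a = [223, 4, 8, 5] (same object as b, c); b = [223, 4, 8, 5] (same object as a, c); c = [223, 4, 8, 5] (same object as a, b)
`b.append(876)` → a = [223, 4, 8, 5, 876] (same object as b, c); b = [223, 4, 8, 5, 876] (same object as a, c); c = [223, 4, 8, 5, 876] (same object as a, b)
`print(a)` → prints [223, 4, 8, 5, 876]
`print(c)` → prints [223, 4, 8, 5, 876]

Answer:
[223, 4, 8, 5, 876]
[223, 4, 8, 5, 876]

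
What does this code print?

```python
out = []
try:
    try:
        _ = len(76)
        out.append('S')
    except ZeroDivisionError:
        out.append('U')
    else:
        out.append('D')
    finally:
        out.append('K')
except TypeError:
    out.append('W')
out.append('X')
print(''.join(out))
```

Execution trace: 'K' (inner finally) → 'W' (outer except TypeError) → 'X' (after the try/except). Output: KWX

Answer: KWX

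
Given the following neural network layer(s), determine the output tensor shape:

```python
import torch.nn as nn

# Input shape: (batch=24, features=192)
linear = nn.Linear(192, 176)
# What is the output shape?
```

Input: (24, 192) -> Output: (24, 176)

Answer: (24, 176)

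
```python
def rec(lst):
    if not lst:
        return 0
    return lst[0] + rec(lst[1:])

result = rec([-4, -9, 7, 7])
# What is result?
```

(-4) + (-9) + 7 + 7 + 0 = 1

Answer: 1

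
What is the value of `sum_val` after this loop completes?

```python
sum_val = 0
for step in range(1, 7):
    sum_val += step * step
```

Sum of squares 1² to 6² = 91
`sum_val` takes the values: 0 → 1 → 5 → 14 → 30 → 55 → 91

Answer: 91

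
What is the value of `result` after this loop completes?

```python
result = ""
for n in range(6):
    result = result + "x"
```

Repeat 'x' 6 times
`result` takes the values: "" → "x" → "xx" → "xxx" → "xxxx" → "xxxxx" → "xxxxxx"

Answer: "xxxxxx"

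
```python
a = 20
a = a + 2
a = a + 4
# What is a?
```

Trace:
`a = 20` → a = 20
`a = a + 2` → a = 22
`a = a + 4` → a = 26
So a = 26

Answer: 26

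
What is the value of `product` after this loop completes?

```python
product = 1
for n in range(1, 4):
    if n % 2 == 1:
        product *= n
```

Product of odd numbers 1 to 3
`product` takes the values: 1 → 3

Answer: 3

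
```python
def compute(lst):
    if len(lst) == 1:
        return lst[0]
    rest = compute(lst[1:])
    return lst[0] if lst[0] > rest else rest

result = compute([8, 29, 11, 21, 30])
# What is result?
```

Recursive max over [8, 29, 11, 21, 30] = 30

Answer: 30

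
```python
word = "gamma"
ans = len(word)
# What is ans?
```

Trace:
`word = "gamma"` → word = 'gamma'
`ans = len(word)` → ans = 5
So ans = 5

Answer: 5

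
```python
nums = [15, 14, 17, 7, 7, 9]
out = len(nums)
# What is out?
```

Trace:
`nums = [15, 14, 17, 7, 7, 9]` → nums = [15, 14, 17, 7, 7, 9]
`out = len(nums)` → out = 6
So out = 6

Answer: 6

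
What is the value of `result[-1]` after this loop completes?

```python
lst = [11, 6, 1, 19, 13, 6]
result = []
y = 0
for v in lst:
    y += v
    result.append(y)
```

Cumulative sum ends at 56
`result` takes the values: [] → [11] → [11, 17] → [11, 17, 18] → [11, 17, 18, 37] → [11, 17, 18, 37, 50] → [11, 17, 18, 37, 50, 56]
So `result[-1]` = 56

Answer: 56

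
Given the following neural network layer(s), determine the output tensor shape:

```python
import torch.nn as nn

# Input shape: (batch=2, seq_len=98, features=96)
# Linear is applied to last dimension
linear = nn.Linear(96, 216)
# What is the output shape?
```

Input: (2, 98, 96) -> Output: (2, 98, 216)

Answer: (2, 98, 216)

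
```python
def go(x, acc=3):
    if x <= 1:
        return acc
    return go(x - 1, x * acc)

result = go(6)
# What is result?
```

Accumulator trace (n, acc): (6, 3) -> (5, 18) -> (4, 90) -> (3, 360) -> (2, 1080) -> (1, 2160) -> return 2160

Answer: 2160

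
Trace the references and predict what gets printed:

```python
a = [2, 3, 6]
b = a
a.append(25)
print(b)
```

Key concept: basic list aliasing.
Step by step:
`a = [2, 3, 6]` → a = [2, 3, 6]
`b = a` → b = [2, 3, 6] (same object as a)
`a.append(25)` → a = [2, 3, 6, 25] (same object as b); b = [2, 3, 6, 25] (same object as a)
`print(b)` → prints [2, 3, 6, 25]

Answer: [2, 3, 6, 25]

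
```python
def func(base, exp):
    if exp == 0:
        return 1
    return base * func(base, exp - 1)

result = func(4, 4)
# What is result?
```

func(4, 4) = 4 * 4 * 4 * 4 = 256

Answer: 256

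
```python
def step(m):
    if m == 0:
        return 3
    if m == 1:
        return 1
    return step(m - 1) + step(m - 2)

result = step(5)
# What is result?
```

Build up from base cases: step(0)=3, step(1)=1, step(2)=4, step(3)=5, step(4)=9, step(5)=14

Answer: 14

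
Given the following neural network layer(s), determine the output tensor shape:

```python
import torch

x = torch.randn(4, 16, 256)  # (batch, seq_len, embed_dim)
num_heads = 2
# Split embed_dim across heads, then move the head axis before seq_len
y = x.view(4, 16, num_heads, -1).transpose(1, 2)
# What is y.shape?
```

Input: (4, 16, 256) -> head_dim = 256 // 2 = 128; after view: (4, 16, 2, 128) -> after transpose(1, 2): (4, 2, 16, 128) -> Output: (4, 2, 16, 128)

Answer: (4, 2, 16, 128)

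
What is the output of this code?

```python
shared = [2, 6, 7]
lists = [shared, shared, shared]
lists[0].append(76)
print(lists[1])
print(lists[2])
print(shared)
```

Key concept: list of same reference.
Step by step:
`shared = [2, 6, 7]` → shared = [2, 6, 7]
`lists = [shared, shared, shared]` → lists = [[2, 6, 7], [2, 6, 7], [2, 6, 7]]
`lists[0].append(76)` → shared = [2, 6, 7, 76]; lists = [[2, 6, 7, 76], [2, 6, 7, 76], [2, 6, 7, 76]]
`print(lists[1])` → prints [2, 6, 7, 76]
`print(lists[2])` → prints [2, 6, 7, 76]
`print(shared)` → prints [2, 6, 7, 76]

Answer:
[2, 6, 7, 76]
[2, 6, 7, 76]
[2, 6, 7, 76]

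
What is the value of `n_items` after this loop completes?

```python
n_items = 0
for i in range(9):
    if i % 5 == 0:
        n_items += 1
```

Count numbers divisible by 5 in range(9)
`n_items` takes the values: 0 → 1 → 2

Answer: 2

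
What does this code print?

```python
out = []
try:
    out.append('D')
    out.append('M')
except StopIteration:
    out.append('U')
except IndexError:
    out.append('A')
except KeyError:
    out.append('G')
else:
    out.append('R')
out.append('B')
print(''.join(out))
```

Execution trace: 'D' (try body) → 'M' (try body, no exception) → 'R' (else) → 'B' (after the try/except). Output: DMRB

Answer: DMRB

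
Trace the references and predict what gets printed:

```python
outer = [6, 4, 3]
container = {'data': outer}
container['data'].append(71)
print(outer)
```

Key concept: dict holds reference to list.
Step by step:
`outer = [6, 4, 3]` → outer = [6, 4, 3]
`container = {'data': outer}` → container = {'data': [6, 4, 3]}
`container['data'].append(71)` → outer = [6, 4, 3, 71]; container = {'data': [6, 4, 3, 71]}
`print(outer)` → prints [6, 4, 3, 71]

Answer: [6, 4, 3, 71]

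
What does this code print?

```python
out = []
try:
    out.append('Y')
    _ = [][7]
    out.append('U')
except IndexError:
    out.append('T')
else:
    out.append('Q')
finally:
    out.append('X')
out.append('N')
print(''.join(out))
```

Execution trace: 'Y' (try body) → 'T' (except IndexError) → 'X' (finally) → 'N' (after the try/except). Output: YTXN

Answer: YTXN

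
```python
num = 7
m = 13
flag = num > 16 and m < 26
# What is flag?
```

Trace:
`num = 7` → num = 7
`m = 13` → m = 13
`flag = num > 16 and m < 26` → flag = False
So flag = False

Answer: False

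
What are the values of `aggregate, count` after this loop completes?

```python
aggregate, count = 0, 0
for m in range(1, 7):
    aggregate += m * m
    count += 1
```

Sum of squares and count
`aggregate, count` takes the values: (0, 0) → (1, 0) → (1, 1) → (5, 1) → (5, 2) → (14, 2) → (14, 3) → (30, 3) → (30, 4) → (55, 4) → (55, 5) → (91, 5) → (91, 6)

Answer: 91, 6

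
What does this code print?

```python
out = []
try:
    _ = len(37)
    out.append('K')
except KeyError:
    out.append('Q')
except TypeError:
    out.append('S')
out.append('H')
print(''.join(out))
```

Execution trace: 'S' (except TypeError) → 'H' (after the try/except). Output: SH

Answer: SH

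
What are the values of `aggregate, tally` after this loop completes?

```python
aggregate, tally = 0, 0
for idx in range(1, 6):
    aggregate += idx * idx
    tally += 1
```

Sum of squares and count
`aggregate, tally` takes the values: (0, 0) → (1, 0) → (1, 1) → (5, 1) → (5, 2) → (14, 2) → (14, 3) → (30, 3) → (30, 4) → (55, 4) → (55, 5)

Answer: 55, 5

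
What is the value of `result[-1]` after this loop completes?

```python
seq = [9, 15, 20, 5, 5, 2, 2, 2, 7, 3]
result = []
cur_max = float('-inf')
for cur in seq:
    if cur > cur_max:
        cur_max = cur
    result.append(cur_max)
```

Running max ends at 20
`result` takes the values: [] → [9] → [9, 15] → [9, 15, 20] → [9, 15, 20, 20] → [9, 15, 20, 20, 20] → [9, 15, 20, 20, 20, 20] → [9, 15, 20, 20, 20, 20, 20] → [9, 15, 20, 20, 20, 20, 20, 20] → [9, 15, 20, 20, 20, 20, 20, 20, 20] → [9, 15, 20, 20, 20, 20, 20, 20, 20, 20]
So `result[-1]` = 20

Answer: 20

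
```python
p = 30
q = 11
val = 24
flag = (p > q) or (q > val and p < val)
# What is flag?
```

Trace:
`p = 30` → p = 30
`q = 11` → q = 11
`val = 24` → val = 24
`flag = (p > q) or (q > val and p < val)` → flag = True
So flag = True

Answer: True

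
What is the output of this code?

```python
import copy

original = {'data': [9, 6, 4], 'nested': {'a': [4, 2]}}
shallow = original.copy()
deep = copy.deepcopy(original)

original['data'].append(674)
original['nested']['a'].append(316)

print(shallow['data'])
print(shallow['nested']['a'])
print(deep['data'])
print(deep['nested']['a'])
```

Key concept: comparing shallow vs deep copy.
Step by step:
`original = {'data': [9, 6, 4], 'nested': {'a': [4, 2]}}` → original = {'data': [9, 6, 4], 'nested': {'a': [4, 2]}}
`shallow = original.copy()` → shallow = {'data': [9, 6, 4], 'nested': {'a': [4, 2]}}
`deep = copy.deepcopy(original)` → deep = {'data': [9, 6, 4], 'nested': {'a': [4, 2]}}
`original['data'].append(674)` → original = {'data': [9, 6, 4, 674], 'nested': {'a': [4, 2]}}; shallow = {'data': [9, 6, 4, 674], 'nested': {'a': [4, 2]}}
`original['nested']['a'].append(316)` → original = {'data': [9, 6, 4, 674], 'nested': {'a': [4, 2, 316]}}; shallow = {'data': [9, 6, 4, 674], 'nested': {'a': [4, 2, 316]}}
`print(shallow['data'])` → prints [9, 6, 4, 674]
`print(shallow['nested']['a'])` → prints [4, 2, 316]
`print(deep['data'])` → prints [9, 6, 4]
`print(deep['nested']['a'])` → prints [4, 2]

Answer:
[9, 6, 4, 674]
[4, 2, 316]
[9, 6, 4]
[4, 2]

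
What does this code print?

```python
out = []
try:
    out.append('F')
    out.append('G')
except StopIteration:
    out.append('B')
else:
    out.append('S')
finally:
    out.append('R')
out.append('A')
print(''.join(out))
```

Execution trace: 'F' (try body) → 'G' (try body, no exception) → 'S' (else) → 'R' (finally) → 'A' (after the try/except). Output: FGSRA

Answer: FGSRA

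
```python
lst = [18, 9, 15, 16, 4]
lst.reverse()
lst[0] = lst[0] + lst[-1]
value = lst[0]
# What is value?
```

Trace:
`lst = [18, 9, 15, 16, 4]` → lst = [18, 9, 15, 16, 4]
`lst.reverse()` → lst = [4, 16, 15, 9, 18]
`lst[0] = lst[0] + lst[-1]` → lst = [22, 16, 15, 9, 18]
`value = lst[0]` → value = 22
So value = 22

Answer: 22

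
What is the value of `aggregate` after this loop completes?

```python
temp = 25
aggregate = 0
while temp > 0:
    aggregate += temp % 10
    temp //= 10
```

Sum digits of 25
`aggregate` takes the values: 0 → 5 → 7

Answer: 7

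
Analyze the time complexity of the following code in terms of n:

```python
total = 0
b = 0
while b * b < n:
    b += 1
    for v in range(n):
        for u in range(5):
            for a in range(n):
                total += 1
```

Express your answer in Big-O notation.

Each loop level contributes: √n × n × 1 × n. Multiplying the contributions gives O(n^2√n).

Answer: O(n^2√n)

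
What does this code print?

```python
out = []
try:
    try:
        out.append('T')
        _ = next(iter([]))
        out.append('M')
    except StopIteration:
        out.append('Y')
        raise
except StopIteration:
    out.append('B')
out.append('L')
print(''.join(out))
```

Execution trace: 'T' (inner try body) → 'Y' (inner except StopIteration) → 'B' (outer except StopIteration) → 'L' (after the try/except). Output: TYBL

Answer: TYBL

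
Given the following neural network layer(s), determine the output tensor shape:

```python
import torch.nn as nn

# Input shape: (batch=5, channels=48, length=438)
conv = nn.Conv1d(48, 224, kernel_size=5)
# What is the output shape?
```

Input: (5, 48, 438) -> Output: (5, 224, 434)

Answer: (5, 224, 434)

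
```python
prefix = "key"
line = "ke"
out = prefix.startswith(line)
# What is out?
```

Trace:
`prefix = "key"` → prefix = 'key'
`line = "ke"` → line = 'ke'
`out = prefix.startswith(line)` → out = True
So out = True

Answer: True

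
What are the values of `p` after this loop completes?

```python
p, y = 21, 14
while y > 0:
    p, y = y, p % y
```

GCD of 21 and 14
`p` takes the values: 21 → 14 → 7

Answer: 7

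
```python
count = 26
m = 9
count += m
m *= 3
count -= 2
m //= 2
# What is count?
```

Trace:
`count = 26` → count = 26
`m = 9` → m = 9
`count += m` → count = 35
`m *= 3` → m = 27
`count -= 2` → count = 33
`m //= 2` → m = 13
So count = 33

Answer: 33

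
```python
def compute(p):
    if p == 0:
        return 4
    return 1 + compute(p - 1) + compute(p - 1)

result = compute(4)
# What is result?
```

compute(p) = 1 + 2·compute(p-1), compute(0)=4. Closed form: (4+1)·2^4 - 1 = 79.

Answer: 79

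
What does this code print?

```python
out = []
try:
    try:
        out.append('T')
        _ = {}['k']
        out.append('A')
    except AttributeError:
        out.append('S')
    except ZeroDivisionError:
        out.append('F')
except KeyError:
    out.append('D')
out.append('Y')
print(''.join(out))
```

Execution trace: 'T' (try body) → 'D' (outer except KeyError) → 'Y' (after the try/except). Output: TDY

Answer: TDY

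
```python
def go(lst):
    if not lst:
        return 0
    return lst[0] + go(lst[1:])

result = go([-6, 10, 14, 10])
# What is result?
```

(-6) + 10 + 14 + 10 + 0 = 28

Answer: 28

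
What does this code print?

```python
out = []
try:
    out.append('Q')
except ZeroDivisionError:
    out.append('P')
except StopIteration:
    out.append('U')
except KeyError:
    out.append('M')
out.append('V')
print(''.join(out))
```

Execution trace: 'Q' (try body, no exception) → 'V' (after the try/except). Output: QV

Answer: QV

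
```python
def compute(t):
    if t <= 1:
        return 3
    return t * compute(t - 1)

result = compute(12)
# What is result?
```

compute(12) = 12 * 11 * 10 * 9 * 8 * 7 * 6 * 5 * 4 * 3 * 2 * 3 = 1437004800

Answer: 1437004800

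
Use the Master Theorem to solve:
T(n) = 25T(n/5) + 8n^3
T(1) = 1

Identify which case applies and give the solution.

a=25, b=5, f(n)=8n^3. log_5(25) = 2. Since c=3 > 2 and the regularity condition holds (25(n/5)^3 = (25/5^3)n^3 with 25/5^3 < 1), Case 3 applies: T(n) = Θ(f(n)) = O(n^3).

Answer: O(n^3) - Case 3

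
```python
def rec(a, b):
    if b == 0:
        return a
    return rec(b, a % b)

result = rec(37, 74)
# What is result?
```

rec(37, 74) -> rec(74, 37) -> rec(37, 0) -> 37

Answer: 37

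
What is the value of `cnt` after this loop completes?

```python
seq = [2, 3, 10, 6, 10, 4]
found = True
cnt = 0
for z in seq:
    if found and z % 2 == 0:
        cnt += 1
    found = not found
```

Count even values at even positions
`cnt` takes the values: 0 → 1 → 2 → 3

Answer: 3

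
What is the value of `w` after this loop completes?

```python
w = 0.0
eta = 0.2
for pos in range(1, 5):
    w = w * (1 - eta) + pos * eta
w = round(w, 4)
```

Moving average with lr=0.2
`w` takes the values: 0.0 → 0.2 → 0.56 → 1.048 → 1.6384

Answer: 1.6384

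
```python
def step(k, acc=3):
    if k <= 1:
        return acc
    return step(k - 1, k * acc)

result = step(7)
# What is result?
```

Accumulator trace (n, acc): (7, 3) -> (6, 21) -> (5, 126) -> (4, 630) -> (3, 2520) -> (2, 7560) -> (1, 15120) -> return 15120

Answer: 15120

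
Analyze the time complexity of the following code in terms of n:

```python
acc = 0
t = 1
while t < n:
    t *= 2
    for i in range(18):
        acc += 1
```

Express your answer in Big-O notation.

Each loop level contributes: log n × 1. Multiplying the contributions gives O(log n).

Answer: O(log n)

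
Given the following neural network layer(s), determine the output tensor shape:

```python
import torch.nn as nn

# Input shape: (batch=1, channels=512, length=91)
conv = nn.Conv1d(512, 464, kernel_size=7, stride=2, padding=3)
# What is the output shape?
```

Input: (1, 512, 91) -> Output: (1, 464, 46)

Answer: (1, 464, 46)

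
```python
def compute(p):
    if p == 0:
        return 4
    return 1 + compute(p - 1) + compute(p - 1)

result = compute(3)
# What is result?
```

compute(p) = 1 + 2·compute(p-1), compute(0)=4. Closed form: (4+1)·2^3 - 1 = 39.

Answer: 39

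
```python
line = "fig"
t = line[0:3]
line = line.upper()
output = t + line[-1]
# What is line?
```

Trace:
`line = "fig"` → line = 'fig'
`t = line[0:3]` → t = 'fig'
`line = line.upper()` → line = 'FIG'
`output = t + line[-1]` → output = 'figG'
So line = 'FIG'

Answer: 'FIG'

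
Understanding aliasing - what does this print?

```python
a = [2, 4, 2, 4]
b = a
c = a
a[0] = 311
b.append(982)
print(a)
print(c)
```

Key concept: multiple aliases.
Step by step:
`a = [2, 4, 2, 4]` → a = [2, 4, 2, 4]
`b = a` → b = [2, 4, 2, 4] (same object as a)
`c = a` → c = [2, 4, 2, 4] (same object as a, b)
`a[0] = 311` → a = [311, 4, 2, 4] (same object as b, c); b = [311, 4, 2, 4] (same object as a, c); c = [311, 4, 2, 4] (same object as a, b)
`b.append(982)` → a = [311, 4, 2, 4, 982] (same object as b, c); b = [311, 4, 2, 4, 982] (same object as a, c); c = [311, 4, 2, 4, 982] (same object as a, b)
`print(a)` → prints [311, 4, 2, 4, 982]
`print(c)` → prints [311, 4, 2, 4, 982]

Answer:
[311, 4, 2, 4, 982]
[311, 4, 2, 4, 982]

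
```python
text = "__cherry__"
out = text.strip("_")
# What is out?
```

Trace:
`text = "__cherry__"` → text = '__cherry__'
`out = text.strip("_")` → out = 'cherry'
So out = 'cherry'

Answer: 'cherry'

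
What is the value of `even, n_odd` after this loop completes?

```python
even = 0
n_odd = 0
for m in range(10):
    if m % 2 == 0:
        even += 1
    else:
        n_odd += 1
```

Count evens and odds in range(10)
`even, n_odd` takes the values: (0, 0) → (1, 0) → (1, 1) → (2, 1) → (2, 2) → (3, 2) → (3, 3) → (4, 3) → (4, 4) → (5, 4) → (5, 5)

Answer: 5, 5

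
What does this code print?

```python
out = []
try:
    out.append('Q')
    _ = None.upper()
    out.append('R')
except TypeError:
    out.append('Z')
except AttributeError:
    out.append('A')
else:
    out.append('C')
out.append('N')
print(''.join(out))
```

Execution trace: 'Q' (try body) → 'A' (except AttributeError) → 'N' (after the try/except). Output: QAN

Answer: QAN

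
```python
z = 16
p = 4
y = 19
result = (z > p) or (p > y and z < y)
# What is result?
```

Trace:
`z = 16` → z = 16
`p = 4` → p = 4
`y = 19` → y = 19
`result = (z > p) or (p > y and z < y)` → result = True
So result = True

Answer: True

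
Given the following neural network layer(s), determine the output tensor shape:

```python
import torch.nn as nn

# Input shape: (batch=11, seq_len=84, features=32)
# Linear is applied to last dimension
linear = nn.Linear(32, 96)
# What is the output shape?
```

Input: (11, 84, 32) -> Output: (11, 84, 96)

Answer: (11, 84, 96)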